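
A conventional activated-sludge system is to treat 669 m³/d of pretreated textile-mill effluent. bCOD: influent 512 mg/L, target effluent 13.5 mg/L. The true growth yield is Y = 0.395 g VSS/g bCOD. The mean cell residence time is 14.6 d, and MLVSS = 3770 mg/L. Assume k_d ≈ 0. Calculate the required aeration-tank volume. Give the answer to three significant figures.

V ≈ 510 m³

Biomass mass balance (decay neglected): V·X = Y·Q·(S₀ − S)·θ_c, so V = 0.395 × 669 × (512 − 13.5) × 14.6 / 3770 = 510.2 m³.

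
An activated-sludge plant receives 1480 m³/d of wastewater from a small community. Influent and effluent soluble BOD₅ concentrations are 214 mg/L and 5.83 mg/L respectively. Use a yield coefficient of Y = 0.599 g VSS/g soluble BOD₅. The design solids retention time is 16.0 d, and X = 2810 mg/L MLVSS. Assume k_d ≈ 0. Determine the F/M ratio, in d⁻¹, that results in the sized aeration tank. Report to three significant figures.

V·X = Y·Q·ΔS·θ_c gives V = 0.599 × 1480 × (214 − 5.83) × 16.0 / 2810 = 1051 m³.
F/M = Q·S₀ / (V·X) = 1480 × 214 / (1051 × 2810) = 0.1073 g soluble BOD₅·(g VSS·d)⁻¹.

F/M ≈ 0.107 d⁻¹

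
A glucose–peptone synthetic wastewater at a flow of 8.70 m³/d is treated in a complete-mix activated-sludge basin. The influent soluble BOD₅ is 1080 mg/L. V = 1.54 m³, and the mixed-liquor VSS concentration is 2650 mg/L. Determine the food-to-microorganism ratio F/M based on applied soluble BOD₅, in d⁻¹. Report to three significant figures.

F/M ≈ 2.30 d⁻¹

F/M = Q·S₀ / (V·X) = 8.70 × 1080 / (1.540 × 2650) = 2.302 g soluble BOD₅·(g VSS·d)⁻¹.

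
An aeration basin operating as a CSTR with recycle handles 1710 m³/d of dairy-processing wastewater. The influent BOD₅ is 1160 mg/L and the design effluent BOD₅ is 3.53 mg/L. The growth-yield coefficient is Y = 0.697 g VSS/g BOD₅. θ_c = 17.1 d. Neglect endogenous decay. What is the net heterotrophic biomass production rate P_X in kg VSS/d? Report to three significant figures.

P_X ≈ 1380 kg VSS/d

No decay correction is needed, so Y_obs = Y = 0.697.
Substrate removed = Q·(S₀ − S) = 1710 m³/d × (1160 − 3.53) g/m³ = 1.98×10^6 g/d = 1978 kg/d.
P_X = Y_obs · Q(S₀ − S) = 0.6970 × 1978 = 1378 kg VSS/d.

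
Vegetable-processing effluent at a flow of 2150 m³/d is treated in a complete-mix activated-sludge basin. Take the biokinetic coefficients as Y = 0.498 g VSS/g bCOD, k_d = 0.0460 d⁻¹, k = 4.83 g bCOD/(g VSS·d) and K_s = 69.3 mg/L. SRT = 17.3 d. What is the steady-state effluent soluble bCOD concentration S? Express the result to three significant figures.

For a completely mixed reactor with recycle the Lawrence–McCarty relation gives S = K_s·(1 + k_d·θ_c) / [θ_c·(Y·k − k_d) − 1] = 69.3 × (1 + 0.0460 × 17.3) / [17.3 × (0.498 × 4.83 − 0.0460) − 1] = 124.4 / 39.82 = 3.126 mg/L.

S ≈ 3.13 mg/L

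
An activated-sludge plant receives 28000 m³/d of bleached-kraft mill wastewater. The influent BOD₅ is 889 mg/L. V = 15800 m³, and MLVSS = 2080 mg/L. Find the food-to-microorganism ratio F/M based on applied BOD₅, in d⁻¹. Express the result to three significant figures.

F/M ≈ 0.757 d⁻¹

F/M = applied load / biomass = Q·S₀/(V·X) = 28000 × 889 / (15800 × 2080) = 0.7574 d⁻¹.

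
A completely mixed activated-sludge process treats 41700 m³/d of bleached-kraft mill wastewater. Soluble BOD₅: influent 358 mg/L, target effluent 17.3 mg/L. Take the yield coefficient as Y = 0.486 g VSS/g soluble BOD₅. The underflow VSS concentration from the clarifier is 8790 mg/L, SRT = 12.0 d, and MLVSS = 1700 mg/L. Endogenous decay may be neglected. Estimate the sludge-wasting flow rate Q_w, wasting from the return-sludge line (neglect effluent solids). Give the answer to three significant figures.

Biomass mass balance (decay neglected): V·X = Y·Q·(S₀ − S)·θ_c, so V = 0.486 × 41700 × (358 − 17.3) × 12.0 / 1700 = 48739 m³.
θ_c = V·X/(Q_w·X_r) when wasting from the recycle, so Q_w = V·X/(θ_c·X_r) = 48739 × 1700 / (12.0 × 8790) = 785.5 m³/d.

Q_w ≈ 786 m³/d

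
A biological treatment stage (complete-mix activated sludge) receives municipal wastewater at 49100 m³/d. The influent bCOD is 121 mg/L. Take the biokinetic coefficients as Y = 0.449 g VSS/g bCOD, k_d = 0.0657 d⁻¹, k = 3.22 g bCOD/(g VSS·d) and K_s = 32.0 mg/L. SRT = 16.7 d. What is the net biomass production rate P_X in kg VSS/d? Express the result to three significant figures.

From the Monod/SRT balance for a CMAS, S = K_s·(1+k_d θ_c)/[θ_c·(Y k − k_d) − 1] = 32.0 × (1 + 0.0657 × 16.7) / [16.7 × (0.449 × 3.22 − 0.0657) − 1] = 67.11 / 22.05 = 3.044 mg/L.
Observed yield with endogenous decay: Y_obs = Y / (1 + k_d·θ_c) = 0.449 / (1 + 0.0657 × 16.7) = 0.449 / 2.097 = 0.2141 g VSS/g bCOD.
Mass of bCOD removed per day: Q(S₀ − S) = 49100 × 118.0 g/m³ = 5792 kg/d.
So the net sludge growth is P_X = 0.2141 × 5792 = 1240 kg VSS/d.

P_X ≈ 1240 kg VSS/d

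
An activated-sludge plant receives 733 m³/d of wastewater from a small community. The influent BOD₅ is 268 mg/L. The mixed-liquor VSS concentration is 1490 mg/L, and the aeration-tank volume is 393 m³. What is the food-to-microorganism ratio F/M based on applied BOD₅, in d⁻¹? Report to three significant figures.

Food-to-microorganism ratio F/M = Q S₀ / (V X) = 733 × 268 / (393.0 × 1490) = 0.3355 d⁻¹.

F/M ≈ 0.335 d⁻¹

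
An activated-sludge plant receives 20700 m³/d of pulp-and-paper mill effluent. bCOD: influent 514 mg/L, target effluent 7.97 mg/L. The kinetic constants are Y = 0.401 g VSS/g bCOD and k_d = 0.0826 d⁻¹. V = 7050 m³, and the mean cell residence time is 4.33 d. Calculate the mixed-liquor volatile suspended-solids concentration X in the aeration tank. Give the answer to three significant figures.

From V·X·(1 + k_d·θ_c) = Y·Q·(S₀ − S)·θ_c: X = 0.401 × 20700 × (514 − 7.97) × 4.33 / [7050 × (1 + 0.0826 × 4.33)] = 1900 mg/L.

X ≈ 1900 mg/L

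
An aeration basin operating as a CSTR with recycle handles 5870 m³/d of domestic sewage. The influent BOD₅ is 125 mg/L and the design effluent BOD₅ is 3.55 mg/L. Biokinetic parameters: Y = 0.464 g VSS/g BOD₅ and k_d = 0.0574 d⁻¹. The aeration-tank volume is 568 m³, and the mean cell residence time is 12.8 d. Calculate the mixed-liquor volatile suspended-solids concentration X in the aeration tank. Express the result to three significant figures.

X ≈ 4300 mg/L

Solving the biomass balance for X: X = Y Q (S₀−S) θ_c / [V (1+k_d θ_c)] = 0.464 × 5870 × (125 − 3.55) × 12.8 / [568 × (1 + 0.0574 × 12.8)] = 4297 mg/L.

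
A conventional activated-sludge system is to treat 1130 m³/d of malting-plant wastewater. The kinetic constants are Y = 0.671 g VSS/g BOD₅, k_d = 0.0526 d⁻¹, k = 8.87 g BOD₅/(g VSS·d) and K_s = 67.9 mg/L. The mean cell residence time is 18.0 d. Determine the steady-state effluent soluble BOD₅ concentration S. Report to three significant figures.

For a completely mixed reactor with recycle the Lawrence–McCarty relation gives S = K_s·(1 + k_d·θ_c) / [θ_c·(Y·k − k_d) − 1] = 67.9 × (1 + 0.0526 × 18.0) / [18.0 × (0.671 × 8.87 − 0.0526) − 1] = 132.2 / 105.2 = 1.257 mg/L.

S ≈ 1.26 mg/L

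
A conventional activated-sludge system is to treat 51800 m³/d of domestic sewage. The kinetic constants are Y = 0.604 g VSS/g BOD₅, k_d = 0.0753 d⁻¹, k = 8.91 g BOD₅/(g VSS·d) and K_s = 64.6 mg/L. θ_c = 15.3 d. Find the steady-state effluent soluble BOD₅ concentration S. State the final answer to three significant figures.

For a completely mixed reactor with recycle the Lawrence–McCarty relation gives S = K_s·(1 + k_d·θ_c) / [θ_c·(Y·k − k_d) − 1] = 64.6 × (1 + 0.0753 × 15.3) / [15.3 × (0.604 × 8.91 − 0.0753) − 1] = 139.0 / 80.19 = 1.734 mg/L.

S ≈ 1.73 mg/L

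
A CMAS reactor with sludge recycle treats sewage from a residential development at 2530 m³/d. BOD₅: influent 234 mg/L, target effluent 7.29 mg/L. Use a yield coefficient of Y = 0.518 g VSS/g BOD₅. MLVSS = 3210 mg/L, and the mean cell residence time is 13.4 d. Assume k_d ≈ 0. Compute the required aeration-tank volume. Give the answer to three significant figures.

With k_d = 0 the design equation reduces to V = Y Q (S₀−S) θ_c / X = 0.518 × 2530 × (234 − 7.29) × 13.4 / 3210 = 1240 m³.

V ≈ 1240 m³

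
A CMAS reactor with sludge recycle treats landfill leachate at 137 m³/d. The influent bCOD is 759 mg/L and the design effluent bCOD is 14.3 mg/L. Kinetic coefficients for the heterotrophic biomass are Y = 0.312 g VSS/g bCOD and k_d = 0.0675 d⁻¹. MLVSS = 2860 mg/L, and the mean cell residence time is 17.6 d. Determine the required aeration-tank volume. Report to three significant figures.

V ≈ 89.5 m³

From the SRT design equation V = Y Q (S₀−S) θ_c / [X (1 + k_d θ_c)] = 0.312 × 137 × (759 − 14.3) × 17.6 / [2860 × (1 + 0.0675 × 17.6)] = 5.6×10^5 / 6258 = 89.53 m³.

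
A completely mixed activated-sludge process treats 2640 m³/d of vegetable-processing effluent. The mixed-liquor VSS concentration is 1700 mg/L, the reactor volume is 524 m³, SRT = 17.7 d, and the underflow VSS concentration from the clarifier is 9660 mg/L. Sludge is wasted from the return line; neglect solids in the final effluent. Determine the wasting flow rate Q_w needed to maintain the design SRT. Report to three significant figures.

Q_w ≈ 5.21 m³/d

Wasting from the return line (neglecting effluent solids): Q_w = V·X / (θ_c·X_r) = 524.0 × 1700 / (17.7 × 9660) = 5.210 m³/d.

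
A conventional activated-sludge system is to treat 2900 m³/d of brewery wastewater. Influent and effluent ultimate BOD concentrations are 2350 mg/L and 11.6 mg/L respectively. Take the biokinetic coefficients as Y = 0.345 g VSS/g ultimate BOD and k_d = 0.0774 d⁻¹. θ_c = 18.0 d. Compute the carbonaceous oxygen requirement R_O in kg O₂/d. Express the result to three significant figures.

Observed yield with endogenous decay: Y_obs = Y / (1 + k_d·θ_c) = 0.345 / (1 + 0.0774 × 18.0) = 0.345 / 2.393 = 0.1442 g VSS/g ultimate BOD.
Substrate removed = Q·(S₀ − S) = 2900 m³/d × (2350 − 11.6) g/m³ = 6.78×10^6 g/d = 6781 kg/d.
Biomass synthesised: P_X = Y_obs × 6781 = 977.6 kg VSS/d.
R_O = Q·(S₀ − S) − 1.42·P_X = 6781 − 1.42 × 977.6 = 5393 kg O₂/d.

R_O ≈ 5390 kg O₂/d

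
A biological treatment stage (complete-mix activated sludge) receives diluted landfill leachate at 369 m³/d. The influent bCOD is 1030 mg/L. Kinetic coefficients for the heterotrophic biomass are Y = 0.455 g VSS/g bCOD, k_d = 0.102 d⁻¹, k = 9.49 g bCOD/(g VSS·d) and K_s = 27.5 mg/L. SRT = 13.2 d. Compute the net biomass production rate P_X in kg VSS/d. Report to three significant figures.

P_X ≈ 73.6 kg VSS/d

Effluent substrate depends only on kinetics and SRT: S = K_s(1 + k_d θ_c) / [θ_c(Yk − k_d) − 1] = 27.5 × (1 + 0.102 × 13.2) / [13.2 × (0.455 × 9.49 − 0.102) − 1] = 64.53 / 54.65 = 1.181 mg/L.
Y_obs = Y / (1 + k_d θ_c) = 0.455 / (1 + 0.102 × 13.2) = 0.455 / 2.346 = 0.1939.
Mass of bCOD removed per day: Q(S₀ − S) = 369 × 1029 g/m³ = 379.6 kg/d.
P_X = Y_obs · Q(S₀ − S) = 0.1939 × 379.6 = 73.62 kg VSS/d.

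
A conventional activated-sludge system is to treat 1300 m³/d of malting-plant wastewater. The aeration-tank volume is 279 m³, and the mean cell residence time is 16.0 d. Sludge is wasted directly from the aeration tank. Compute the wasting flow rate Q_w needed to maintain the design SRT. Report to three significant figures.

Wasting from the aeration tank: Q_w = V / θ_c = 279.0 / 16.0 = 17.44 m³/d.

Q_w ≈ 17.4 m³/d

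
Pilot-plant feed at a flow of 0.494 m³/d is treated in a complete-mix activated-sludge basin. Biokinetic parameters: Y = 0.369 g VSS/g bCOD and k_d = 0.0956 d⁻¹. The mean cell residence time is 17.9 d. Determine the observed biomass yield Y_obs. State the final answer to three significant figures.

Y_obs ≈ 0.136 g VSS/g bCOD

Observed yield with endogenous decay: Y_obs = Y / (1 + k_d·θ_c) = 0.369 / (1 + 0.0956 × 17.9) = 0.369 / 2.711 = 0.1361 g VSS/g bCOD.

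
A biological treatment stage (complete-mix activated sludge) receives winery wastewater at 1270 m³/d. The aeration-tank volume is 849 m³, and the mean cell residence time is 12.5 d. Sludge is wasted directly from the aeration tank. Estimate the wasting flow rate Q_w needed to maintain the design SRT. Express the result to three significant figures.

Q_w ≈ 67.9 m³/d

Wasting from the aeration tank: Q_w = V / θ_c = 849.0 / 12.5 = 67.92 m³/d.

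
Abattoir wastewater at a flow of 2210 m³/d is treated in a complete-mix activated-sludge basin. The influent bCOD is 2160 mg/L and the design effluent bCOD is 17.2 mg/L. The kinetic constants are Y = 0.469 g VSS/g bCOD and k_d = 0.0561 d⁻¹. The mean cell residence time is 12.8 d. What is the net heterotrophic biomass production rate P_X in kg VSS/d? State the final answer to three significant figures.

Observed yield with endogenous decay: Y_obs = Y / (1 + k_d·θ_c) = 0.469 / (1 + 0.0561 × 12.8) = 0.469 / 1.718 = 0.2730 g VSS/g bCOD.
ΔS = 2160 − 17.2 = 2143 mg/L, so the substrate removal rate is 2210 × 2143/1000 = 4736 kg bCOD/d.
So the net sludge growth is P_X = 0.2730 × 4736 = 1293 kg VSS/d.

P_X ≈ 1290 kg VSS/d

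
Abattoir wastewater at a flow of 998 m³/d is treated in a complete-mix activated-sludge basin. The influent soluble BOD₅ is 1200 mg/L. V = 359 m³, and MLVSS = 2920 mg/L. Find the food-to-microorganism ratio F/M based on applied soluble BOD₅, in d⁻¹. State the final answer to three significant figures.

F/M ≈ 1.14 d⁻¹

F/M = Q·S₀ / (V·X) = 998 × 1200 / (359.0 × 2920) = 1.142 g soluble BOD₅·(g VSS·d)⁻¹.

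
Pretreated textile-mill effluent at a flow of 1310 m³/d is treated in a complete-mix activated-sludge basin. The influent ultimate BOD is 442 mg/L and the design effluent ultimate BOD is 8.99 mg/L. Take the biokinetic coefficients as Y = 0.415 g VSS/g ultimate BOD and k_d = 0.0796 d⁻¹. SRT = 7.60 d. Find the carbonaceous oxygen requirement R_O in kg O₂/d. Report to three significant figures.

Observed yield with endogenous decay: Y_obs = Y / (1 + k_d·θ_c) = 0.415 / (1 + 0.0796 × 7.60) = 0.415 / 1.605 = 0.2586 g VSS/g ultimate BOD.
Mass of ultimate BOD removed per day: Q(S₀ − S) = 1310 × 433.0 g/m³ = 567.2 kg/d.
P_X = Y_obs·Q·(S₀ − S) = 0.2586 × 567.2 = 146.7 kg VSS/d.
R_O = Q·(S₀ − S) − 1.42·P_X = 567.2 − 1.42 × 146.7 = 359.0 kg O₂/d.

R_O ≈ 359 kg O₂/d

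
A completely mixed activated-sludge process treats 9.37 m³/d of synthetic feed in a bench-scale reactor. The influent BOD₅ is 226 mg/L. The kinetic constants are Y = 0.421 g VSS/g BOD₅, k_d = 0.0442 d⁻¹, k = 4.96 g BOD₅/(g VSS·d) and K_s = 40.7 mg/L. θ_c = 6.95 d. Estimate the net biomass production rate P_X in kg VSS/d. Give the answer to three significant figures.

For a completely mixed reactor with recycle the Lawrence–McCarty relation gives S = K_s·(1 + k_d·θ_c) / [θ_c·(Y·k − k_d) − 1] = 40.7 × (1 + 0.0442 × 6.95) / [6.95 × (0.421 × 4.96 − 0.0442) − 1] = 53.20 / 13.21 = 4.029 mg/L.
Observed yield with endogenous decay: Y_obs = Y / (1 + k_d·θ_c) = 0.421 / (1 + 0.0442 × 6.95) = 0.421 / 1.307 = 0.3221 g VSS/g BOD₅.
Substrate removed = Q·(S₀ − S) = 9.37 m³/d × (226 − 4.03) g/m³ = 2.08×10^3 g/d = 2.080 kg/d.
Net biomass production P_X = Y_obs × Q·(S₀ − S) = 0.3221 × 2.080 = 0.6698 kg VSS/d.

P_X ≈ 0.670 kg VSS/d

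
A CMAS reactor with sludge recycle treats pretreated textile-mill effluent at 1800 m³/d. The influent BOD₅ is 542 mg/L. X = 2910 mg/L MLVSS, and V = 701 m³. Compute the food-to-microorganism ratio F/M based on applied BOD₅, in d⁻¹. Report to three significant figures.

F/M ≈ 0.478 d⁻¹

F/M = applied load / biomass = Q·S₀/(V·X) = 1800 × 542 / (701.0 × 2910) = 0.4783 d⁻¹.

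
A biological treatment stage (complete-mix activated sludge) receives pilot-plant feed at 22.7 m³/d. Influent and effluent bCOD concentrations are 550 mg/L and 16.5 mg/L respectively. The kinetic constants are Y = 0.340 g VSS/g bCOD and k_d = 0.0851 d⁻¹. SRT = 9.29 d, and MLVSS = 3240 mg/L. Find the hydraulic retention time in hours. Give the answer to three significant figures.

From the SRT design equation V = Y Q (S₀−S) θ_c / [X (1 + k_d θ_c)] = 0.340 × 22.7 × (550 − 16.5) × 9.29 / [3240 × (1 + 0.0851 × 9.29)] = 3.83×10^4 / 5801 = 6.594 m³.
τ = V/Q = 6.594/22.7 = 0.2905 d, or 6.971 h.

τ ≈ 6.97 h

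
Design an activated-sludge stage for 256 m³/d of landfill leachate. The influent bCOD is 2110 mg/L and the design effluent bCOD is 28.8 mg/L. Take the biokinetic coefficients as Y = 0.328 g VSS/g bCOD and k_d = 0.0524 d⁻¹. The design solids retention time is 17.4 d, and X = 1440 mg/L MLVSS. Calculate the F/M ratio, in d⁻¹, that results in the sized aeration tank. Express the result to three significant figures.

F/M ≈ 0.340 d⁻¹

Rearranging the biomass balance for a CMAS with decay, V = Y·Q·ΔS·θ_c / [X·(1+k_d θ_c)] = 0.328 × 256 × (2110 − 28.8) × 17.4 / [1440 × (1 + 0.0524 × 17.4)] = 3.04×10^6 / 2753 = 1105 m³.
Food-to-microorganism ratio F/M = Q S₀ / (V X) = 256 × 2110 / (1105 × 1440) = 0.3396 d⁻¹.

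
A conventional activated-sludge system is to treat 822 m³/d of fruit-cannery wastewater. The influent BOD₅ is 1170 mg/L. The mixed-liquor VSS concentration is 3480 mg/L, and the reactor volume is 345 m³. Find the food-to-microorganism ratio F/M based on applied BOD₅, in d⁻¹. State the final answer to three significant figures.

F/M = Q·S₀ / (V·X) = 822 × 1170 / (345.0 × 3480) = 0.8010 g BOD₅·(g VSS·d)⁻¹.

F/M ≈ 0.801 d⁻¹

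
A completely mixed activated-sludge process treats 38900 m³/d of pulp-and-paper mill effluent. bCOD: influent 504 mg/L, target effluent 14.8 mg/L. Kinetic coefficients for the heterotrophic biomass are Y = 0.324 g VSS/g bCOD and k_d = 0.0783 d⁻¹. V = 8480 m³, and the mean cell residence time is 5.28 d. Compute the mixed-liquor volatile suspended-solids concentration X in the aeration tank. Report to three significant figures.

Solving the biomass balance for X: X = Y Q (S₀−S) θ_c / [V (1+k_d θ_c)] = 0.324 × 38900 × (504 − 14.8) × 5.28 / [8480 × (1 + 0.0783 × 5.28)] = 2716 mg/L.

X ≈ 2720 mg/L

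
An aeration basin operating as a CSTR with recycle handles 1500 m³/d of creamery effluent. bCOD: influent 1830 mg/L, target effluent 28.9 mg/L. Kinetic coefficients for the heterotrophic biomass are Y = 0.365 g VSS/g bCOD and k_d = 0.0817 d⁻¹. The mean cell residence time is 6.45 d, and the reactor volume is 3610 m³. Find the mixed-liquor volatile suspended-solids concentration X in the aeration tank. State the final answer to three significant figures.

X ≈ 1150 mg/L

Solving the biomass balance for X: X = Y Q (S₀−S) θ_c / [V (1+k_d θ_c)] = 0.365 × 1500 × (1830 − 28.9) × 6.45 / [3610 × (1 + 0.0817 × 6.45)] = 1154 mg/L.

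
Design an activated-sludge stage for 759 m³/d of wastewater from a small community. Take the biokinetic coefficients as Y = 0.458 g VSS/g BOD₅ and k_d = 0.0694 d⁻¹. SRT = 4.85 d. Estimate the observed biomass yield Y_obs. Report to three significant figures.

Y_obs ≈ 0.343 g VSS/g BOD₅

Y_obs = Y / (1 + k_d θ_c) = 0.458 / (1 + 0.0694 × 4.85) = 0.458 / 1.337 = 0.3427.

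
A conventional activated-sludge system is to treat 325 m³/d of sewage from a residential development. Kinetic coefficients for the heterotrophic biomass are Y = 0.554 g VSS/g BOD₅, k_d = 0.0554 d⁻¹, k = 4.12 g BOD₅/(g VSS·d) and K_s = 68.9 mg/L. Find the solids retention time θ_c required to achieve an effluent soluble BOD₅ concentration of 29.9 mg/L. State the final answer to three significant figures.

Specific growth rate at S = 29.9 mg/L: μ = YkS/(K_s+S) = 0.554·4.12·29.9/(68.9+29.9) = 0.6908 d⁻¹.
Then 1/θ_c = μ − k_d = 0.6908 − 0.0554 = 0.6354 d⁻¹, giving θ_c = 1.574 d.

θ_c ≈ 1.57 d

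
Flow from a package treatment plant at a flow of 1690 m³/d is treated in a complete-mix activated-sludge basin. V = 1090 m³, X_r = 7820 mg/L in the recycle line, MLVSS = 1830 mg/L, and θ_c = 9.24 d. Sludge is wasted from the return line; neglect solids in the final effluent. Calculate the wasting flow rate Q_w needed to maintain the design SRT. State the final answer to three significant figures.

Q_w ≈ 27.6 m³/d

Wasting from the return line (neglecting effluent solids): Q_w = V·X / (θ_c·X_r) = 1090 × 1830 / (9.24 × 7820) = 27.61 m³/d.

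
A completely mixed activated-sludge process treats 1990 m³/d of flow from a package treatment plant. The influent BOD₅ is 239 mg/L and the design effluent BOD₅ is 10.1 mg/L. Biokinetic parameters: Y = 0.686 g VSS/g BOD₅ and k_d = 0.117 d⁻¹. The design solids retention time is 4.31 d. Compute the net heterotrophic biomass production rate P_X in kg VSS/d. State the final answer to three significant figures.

P_X ≈ 208 kg VSS/d

Y_obs = Y / (1 + k_d θ_c) = 0.686 / (1 + 0.117 × 4.31) = 0.686 / 1.504 = 0.4560.
Mass of BOD₅ removed per day: Q(S₀ − S) = 1990 × 228.9 g/m³ = 455.5 kg/d.
P_X = Y_obs · Q(S₀ − S) = 0.4560 × 455.5 = 207.7 kg VSS/d.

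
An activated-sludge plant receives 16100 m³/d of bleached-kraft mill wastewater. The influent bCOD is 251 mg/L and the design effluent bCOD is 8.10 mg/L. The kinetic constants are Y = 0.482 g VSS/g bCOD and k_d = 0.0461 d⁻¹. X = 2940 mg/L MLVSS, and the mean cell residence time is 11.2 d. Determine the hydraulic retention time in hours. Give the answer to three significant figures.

Steady-state biomass mass balance: V·X·(1 + k_d·θ_c) = Y·Q·(S₀ − S)·θ_c, so V = 0.482 × 16100 × (251 − 8.10) × 11.2 / [2940 × (1 + 0.0461 × 11.2)] = 2.11×10^7 / 4458 = 4736 m³.
Hydraulic retention time τ = V/Q = 4736 / 16100 = 0.2941 d = 7.059 h.

τ ≈ 7.06 h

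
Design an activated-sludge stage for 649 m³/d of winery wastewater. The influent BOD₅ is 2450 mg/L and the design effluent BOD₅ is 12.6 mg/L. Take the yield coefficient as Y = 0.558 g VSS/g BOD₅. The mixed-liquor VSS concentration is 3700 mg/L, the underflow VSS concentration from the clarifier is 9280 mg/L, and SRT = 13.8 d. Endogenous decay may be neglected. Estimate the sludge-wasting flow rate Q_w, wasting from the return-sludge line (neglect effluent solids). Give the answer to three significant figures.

With k_d = 0 the design equation reduces to V = Y Q (S₀−S) θ_c / X = 0.558 × 649 × (2450 − 12.6) × 13.8 / 3700 = 3292 m³.
Wasting from the return line (neglecting effluent solids): Q_w = V·X / (θ_c·X_r) = 3292 × 3700 / (13.8 × 9280) = 95.12 m³/d.

Q_w ≈ 95.1 m³/d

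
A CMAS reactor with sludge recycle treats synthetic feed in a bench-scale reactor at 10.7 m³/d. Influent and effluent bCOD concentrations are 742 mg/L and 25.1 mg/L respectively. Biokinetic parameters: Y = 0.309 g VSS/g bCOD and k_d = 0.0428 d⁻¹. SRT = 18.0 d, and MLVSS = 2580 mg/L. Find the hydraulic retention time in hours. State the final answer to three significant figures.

Steady-state biomass mass balance: V·X·(1 + k_d·θ_c) = Y·Q·(S₀ − S)·θ_c, so V = 0.309 × 10.7 × (742 − 25.1) × 18.0 / [2580 × (1 + 0.0428 × 18.0)] = 4.27×10^4 / 4568 = 9.341 m³.
Hydraulic retention time τ = V/Q = 9.341 / 10.7 = 0.8730 d = 20.95 h.

τ ≈ 21.0 h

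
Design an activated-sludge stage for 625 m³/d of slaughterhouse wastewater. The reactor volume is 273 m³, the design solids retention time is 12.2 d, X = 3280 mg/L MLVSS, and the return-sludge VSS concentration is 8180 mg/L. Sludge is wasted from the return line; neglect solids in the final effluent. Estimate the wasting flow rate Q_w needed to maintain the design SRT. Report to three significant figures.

Q_w ≈ 8.97 m³/d

Wasting from the return line (neglecting effluent solids): Q_w = V·X / (θ_c·X_r) = 273.0 × 3280 / (12.2 × 8180) = 8.973 m³/d.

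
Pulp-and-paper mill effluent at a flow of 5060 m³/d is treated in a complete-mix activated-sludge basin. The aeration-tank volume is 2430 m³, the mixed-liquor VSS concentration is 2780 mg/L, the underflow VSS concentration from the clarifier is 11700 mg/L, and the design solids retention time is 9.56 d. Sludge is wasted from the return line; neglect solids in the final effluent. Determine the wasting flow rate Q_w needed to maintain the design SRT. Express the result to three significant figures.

Q_w ≈ 60.4 m³/d

Q_w = (V·X)/(θ_c X_r) = 2430 × 2780 / (9.56 × 11700) = 60.40 m³/d.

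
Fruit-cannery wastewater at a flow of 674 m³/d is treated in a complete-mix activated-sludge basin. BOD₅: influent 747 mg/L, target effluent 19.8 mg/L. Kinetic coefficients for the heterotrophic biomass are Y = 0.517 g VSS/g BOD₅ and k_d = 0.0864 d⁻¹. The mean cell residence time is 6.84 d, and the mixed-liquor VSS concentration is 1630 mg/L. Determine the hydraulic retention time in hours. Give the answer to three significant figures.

τ ≈ 23.8 h

From the SRT design equation V = Y Q (S₀−S) θ_c / [X (1 + k_d θ_c)] = 0.517 × 674 × (747 − 19.8) × 6.84 / [1630 × (1 + 0.0864 × 6.84)] = 1.73×10^6 / 2593 = 668.4 m³.
Hydraulic retention time τ = V/Q = 668.4 / 674 = 0.9916 d = 23.80 h.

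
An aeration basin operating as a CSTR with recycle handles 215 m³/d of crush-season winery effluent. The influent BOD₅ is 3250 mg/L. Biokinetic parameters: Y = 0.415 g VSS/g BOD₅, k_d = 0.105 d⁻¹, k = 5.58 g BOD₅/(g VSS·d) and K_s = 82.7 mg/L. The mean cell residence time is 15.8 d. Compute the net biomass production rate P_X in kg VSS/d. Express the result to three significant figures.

P_X ≈ 109 kg VSS/d

Effluent substrate depends only on kinetics and SRT: S = K_s(1 + k_d θ_c) / [θ_c(Yk − k_d) − 1] = 82.7 × (1 + 0.105 × 15.8) / [15.8 × (0.415 × 5.58 − 0.105) − 1] = 219.9 / 33.93 = 6.481 mg/L.
Observed yield with endogenous decay: Y_obs = Y / (1 + k_d·θ_c) = 0.415 / (1 + 0.105 × 15.8) = 0.415 / 2.659 = 0.1561 g VSS/g BOD₅.
ΔS = 3250 − 6.48 = 3244 mg/L, so the substrate removal rate is 215 × 3244/1000 = 697.4 kg BOD₅/d.
So the net sludge growth is P_X = 0.1561 × 697.4 = 108.8 kg VSS/d.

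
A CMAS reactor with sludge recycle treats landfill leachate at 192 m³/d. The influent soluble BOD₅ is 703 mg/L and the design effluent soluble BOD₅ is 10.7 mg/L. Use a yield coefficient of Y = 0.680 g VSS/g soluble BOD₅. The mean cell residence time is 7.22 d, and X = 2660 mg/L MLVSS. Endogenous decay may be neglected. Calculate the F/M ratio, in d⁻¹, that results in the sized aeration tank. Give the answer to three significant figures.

F/M ≈ 0.207 d⁻¹

With k_d = 0 the design equation reduces to V = Y Q (S₀−S) θ_c / X = 0.680 × 192 × (703 − 10.7) × 7.22 / 2660 = 245.3 m³.
F/M = applied load / biomass = Q·S₀/(V·X) = 192 × 703 / (245.3 × 2660) = 0.2068 d⁻¹.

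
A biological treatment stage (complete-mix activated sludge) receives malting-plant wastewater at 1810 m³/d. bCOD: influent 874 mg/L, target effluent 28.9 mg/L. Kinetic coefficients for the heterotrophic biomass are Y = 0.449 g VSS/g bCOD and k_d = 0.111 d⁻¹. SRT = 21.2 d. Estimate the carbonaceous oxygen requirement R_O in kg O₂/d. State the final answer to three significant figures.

R_O ≈ 1240 kg O₂/d

Observed yield with endogenous decay: Y_obs = Y / (1 + k_d·θ_c) = 0.449 / (1 + 0.111 × 21.2) = 0.449 / 3.353 = 0.1339 g VSS/g bCOD.
Q·(S₀ − S) = 1810 × (874 − 28.9) × 10⁻³ = 1530 kg/d removed.
Biomass synthesised: P_X = Y_obs × 1530 = 204.8 kg VSS/d.
Carbonaceous O₂ demand = substrate oxidised − cell-mass equivalent = 1530 − 1.42 × 204.8 = 1239 kg O₂/d.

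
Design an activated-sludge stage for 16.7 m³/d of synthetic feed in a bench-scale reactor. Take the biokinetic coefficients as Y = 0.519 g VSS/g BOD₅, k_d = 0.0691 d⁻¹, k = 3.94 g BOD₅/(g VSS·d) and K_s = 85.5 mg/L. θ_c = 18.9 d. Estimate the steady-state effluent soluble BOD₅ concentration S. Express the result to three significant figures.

Effluent substrate depends only on kinetics and SRT: S = K_s(1 + k_d θ_c) / [θ_c(Yk − k_d) − 1] = 85.5 × (1 + 0.0691 × 18.9) / [18.9 × (0.519 × 3.94 − 0.0691) − 1] = 197.2 / 36.34 = 5.425 mg/L.

S ≈ 5.43 mg/L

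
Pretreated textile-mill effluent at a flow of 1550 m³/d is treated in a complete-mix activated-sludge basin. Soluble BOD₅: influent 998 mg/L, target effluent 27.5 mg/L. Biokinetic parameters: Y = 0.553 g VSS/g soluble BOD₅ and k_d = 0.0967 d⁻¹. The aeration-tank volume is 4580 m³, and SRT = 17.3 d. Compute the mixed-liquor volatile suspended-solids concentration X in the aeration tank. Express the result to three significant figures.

X ≈ 1180 mg/L

Solving the biomass balance for X: X = Y Q (S₀−S) θ_c / [V (1+k_d θ_c)] = 0.553 × 1550 × (998 − 27.5) × 17.3 / [4580 × (1 + 0.0967 × 17.3)] = 1176 mg/L.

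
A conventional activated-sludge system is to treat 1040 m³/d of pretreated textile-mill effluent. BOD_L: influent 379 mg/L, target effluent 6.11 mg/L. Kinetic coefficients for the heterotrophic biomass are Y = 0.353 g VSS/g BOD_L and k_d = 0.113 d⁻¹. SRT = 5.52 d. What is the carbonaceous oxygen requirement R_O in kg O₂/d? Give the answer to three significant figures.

R_O ≈ 268 kg O₂/d

Observed yield with endogenous decay: Y_obs = Y / (1 + k_d·θ_c) = 0.353 / (1 + 0.113 × 5.52) = 0.353 / 1.624 = 0.2174 g VSS/g BOD_L.
ΔS = 379 − 6.11 = 372.9 mg/L, so the substrate removal rate is 1040 × 372.9/1000 = 387.8 kg BOD_L/d.
Net sludge production P_X = 0.2174 × 387.8 = 84.31 kg VSS/d.
R_O = Q·(S₀ − S) − 1.42·P_X = 387.8 − 1.42 × 84.31 = 268.1 kg O₂/d.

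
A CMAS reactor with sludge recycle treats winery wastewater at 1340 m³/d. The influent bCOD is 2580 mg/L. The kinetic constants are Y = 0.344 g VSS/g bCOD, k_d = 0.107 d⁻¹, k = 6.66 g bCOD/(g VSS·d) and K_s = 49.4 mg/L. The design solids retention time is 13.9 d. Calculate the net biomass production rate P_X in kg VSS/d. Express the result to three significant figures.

From the Monod/SRT balance for a CMAS, S = K_s·(1+k_d θ_c)/[θ_c·(Y k − k_d) − 1] = 49.4 × (1 + 0.107 × 13.9) / [13.9 × (0.344 × 6.66 − 0.107) − 1] = 122.9 / 29.36 = 4.185 mg/L.
Y_obs = Y / (1 + k_d θ_c) = 0.344 / (1 + 0.107 × 13.9) = 0.344 / 2.487 = 0.1383.
Substrate removed = Q·(S₀ − S) = 1340 m³/d × (2580 − 4.19) g/m³ = 3.45×10^6 g/d = 3452 kg/d.
P_X = Y_obs · Q(S₀ − S) = 0.1383 × 3452 = 477.4 kg VSS/d.

P_X ≈ 477 kg VSS/d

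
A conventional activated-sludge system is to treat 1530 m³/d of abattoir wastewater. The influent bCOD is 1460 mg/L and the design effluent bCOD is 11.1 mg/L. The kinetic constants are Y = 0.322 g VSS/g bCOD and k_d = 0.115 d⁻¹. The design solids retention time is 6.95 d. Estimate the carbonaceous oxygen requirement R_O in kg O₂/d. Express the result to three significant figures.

R_O ≈ 1650 kg O₂/d

The observed yield is Y_obs = Y/(1 + k_d·θ_c) = 0.322 / (1 + 0.115 × 6.95) = 0.322 / 1.799 = 0.1790 g VSS per g bCOD removed.
Mass of bCOD removed per day: Q(S₀ − S) = 1530 × 1449 g/m³ = 2217 kg/d.
Biomass synthesised: P_X = Y_obs × 2217 = 396.7 kg VSS/d.
R_O = Q·(S₀ − S) − 1.42·P_X = 2217 − 1.42 × 396.7 = 1653 kg O₂/d.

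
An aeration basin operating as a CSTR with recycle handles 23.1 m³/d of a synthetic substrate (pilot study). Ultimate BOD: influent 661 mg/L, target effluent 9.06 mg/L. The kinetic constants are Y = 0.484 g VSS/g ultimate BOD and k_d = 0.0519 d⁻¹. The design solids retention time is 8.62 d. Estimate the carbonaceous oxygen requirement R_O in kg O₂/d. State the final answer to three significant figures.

Observed yield with endogenous decay: Y_obs = Y / (1 + k_d·θ_c) = 0.484 / (1 + 0.0519 × 8.62) = 0.484 / 1.447 = 0.3344 g VSS/g ultimate BOD.
Q·(S₀ − S) = 23.1 × (661 − 9.06) × 10⁻³ = 15.06 kg/d removed.
Net sludge production P_X = 0.3344 × 15.06 = 5.036 kg VSS/d.
R_O = Q·(S₀ − S) − 1.42·P_X = 15.06 − 1.42 × 5.036 = 7.909 kg O₂/d.

R_O ≈ 7.91 kg O₂/d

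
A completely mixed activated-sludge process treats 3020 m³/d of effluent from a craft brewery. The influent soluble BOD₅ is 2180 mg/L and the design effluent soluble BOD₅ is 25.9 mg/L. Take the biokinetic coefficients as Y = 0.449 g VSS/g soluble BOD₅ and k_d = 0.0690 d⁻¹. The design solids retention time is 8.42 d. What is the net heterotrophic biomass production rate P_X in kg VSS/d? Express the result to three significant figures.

Y_obs = Y / (1 + k_d θ_c) = 0.449 / (1 + 0.0690 × 8.42) = 0.449 / 1.581 = 0.2840.
Mass of soluble BOD₅ removed per day: Q(S₀ − S) = 3020 × 2154 g/m³ = 6505 kg/d.
P_X = Y_obs · Q(S₀ − S) = 0.2840 × 6505 = 1848 kg VSS/d.

P_X ≈ 1850 kg VSS/d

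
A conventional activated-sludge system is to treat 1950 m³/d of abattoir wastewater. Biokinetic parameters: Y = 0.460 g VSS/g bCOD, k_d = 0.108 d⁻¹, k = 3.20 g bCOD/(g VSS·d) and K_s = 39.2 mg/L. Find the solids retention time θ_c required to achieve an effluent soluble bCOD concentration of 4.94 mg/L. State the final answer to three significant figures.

At the target effluent, Y k S/(K_s+S) = 0.460×3.20×4.94/44.14 = 0.1647 d⁻¹.
1/θ_c = 0.1647 − 0.108 = 0.05674 d⁻¹, so θ_c = 17.62 d.

θ_c ≈ 17.6 d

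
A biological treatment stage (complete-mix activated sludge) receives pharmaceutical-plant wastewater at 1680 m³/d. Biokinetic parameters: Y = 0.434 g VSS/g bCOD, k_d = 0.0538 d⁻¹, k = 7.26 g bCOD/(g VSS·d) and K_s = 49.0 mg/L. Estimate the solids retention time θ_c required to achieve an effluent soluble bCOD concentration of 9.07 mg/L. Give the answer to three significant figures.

θ_c ≈ 2.28 d

From 1/θ_c = Y·k·S/(K_s + S) − k_d: Y·k·S/(K_s+S) = 0.434 × 7.26 × 9.07 / (49.0 + 9.07) = 0.4921 d⁻¹.
1/θ_c = 0.4921 − 0.0538 = 0.4383 d⁻¹, so θ_c = 2.281 d.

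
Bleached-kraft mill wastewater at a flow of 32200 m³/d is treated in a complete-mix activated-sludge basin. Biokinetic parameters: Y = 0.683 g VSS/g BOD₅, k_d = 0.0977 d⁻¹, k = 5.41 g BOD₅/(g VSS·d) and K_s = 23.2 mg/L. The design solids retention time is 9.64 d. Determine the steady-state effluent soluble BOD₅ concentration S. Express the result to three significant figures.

S ≈ 1.34 mg/L

Effluent substrate depends only on kinetics and SRT: S = K_s(1 + k_d θ_c) / [θ_c(Yk − k_d) − 1] = 23.2 × (1 + 0.0977 × 9.64) / [9.64 × (0.683 × 5.41 − 0.0977) − 1] = 45.05 / 33.68 = 1.338 mg/L.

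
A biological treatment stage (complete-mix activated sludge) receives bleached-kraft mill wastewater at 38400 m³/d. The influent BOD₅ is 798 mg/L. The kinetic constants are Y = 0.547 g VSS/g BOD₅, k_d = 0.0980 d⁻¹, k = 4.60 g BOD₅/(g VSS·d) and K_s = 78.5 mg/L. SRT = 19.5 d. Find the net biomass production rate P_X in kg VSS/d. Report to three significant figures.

P_X ≈ 5720 kg VSS/d

Effluent substrate depends only on kinetics and SRT: S = K_s(1 + k_d θ_c) / [θ_c(Yk − k_d) − 1] = 78.5 × (1 + 0.0980 × 19.5) / [19.5 × (0.547 × 4.60 − 0.0980) − 1] = 228.5 / 46.15 = 4.951 mg/L.
Y_obs = Y / (1 + k_d θ_c) = 0.547 / (1 + 0.0980 × 19.5) = 0.547 / 2.911 = 0.1879.
Mass of BOD₅ removed per day: Q(S₀ − S) = 38400 × 793.0 g/m³ = 30453 kg/d.
So the net sludge growth is P_X = 0.1879 × 30453 = 5722 kg VSS/d.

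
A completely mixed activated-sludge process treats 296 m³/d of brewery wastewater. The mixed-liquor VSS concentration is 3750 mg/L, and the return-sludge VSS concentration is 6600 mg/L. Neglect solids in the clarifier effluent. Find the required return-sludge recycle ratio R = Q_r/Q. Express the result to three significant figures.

Solids balance on the clarifier gives (1+R)X = R·X_r, so R = X/(X_r − X) = 3750 / (6600 − 3750) = 1.316.

R ≈ 1.32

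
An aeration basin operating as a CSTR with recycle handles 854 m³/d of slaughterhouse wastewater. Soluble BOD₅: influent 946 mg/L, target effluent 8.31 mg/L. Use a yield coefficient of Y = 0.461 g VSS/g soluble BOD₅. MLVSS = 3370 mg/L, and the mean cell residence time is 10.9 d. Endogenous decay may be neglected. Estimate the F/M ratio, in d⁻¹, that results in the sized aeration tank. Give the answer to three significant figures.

F/M ≈ 0.201 d⁻¹

With k_d = 0 the design equation reduces to V = Y Q (S₀−S) θ_c / X = 0.461 × 854 × (946 − 8.31) × 10.9 / 3370 = 1194 m³.
Food-to-microorganism ratio F/M = Q S₀ / (V X) = 854 × 946 / (1194 × 3370) = 0.2008 d⁻¹.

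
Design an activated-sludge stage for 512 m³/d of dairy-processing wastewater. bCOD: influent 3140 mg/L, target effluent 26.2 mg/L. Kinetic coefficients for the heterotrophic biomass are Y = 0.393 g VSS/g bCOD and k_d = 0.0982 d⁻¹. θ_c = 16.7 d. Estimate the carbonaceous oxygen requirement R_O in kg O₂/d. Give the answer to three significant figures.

The observed yield is Y_obs = Y/(1 + k_d·θ_c) = 0.393 / (1 + 0.0982 × 16.7) = 0.393 / 2.640 = 0.1489 g VSS per g bCOD removed.
Q·(S₀ − S) = 512 × (3140 − 26.2) × 10⁻³ = 1594 kg/d removed.
Net sludge production P_X = 0.1489 × 1594 = 237.3 kg VSS/d.
R_O = Q·ΔS − 1.42 P_X = 1594 − 337.0 = 1257 kg O₂/d.

R_O ≈ 1260 kg O₂/d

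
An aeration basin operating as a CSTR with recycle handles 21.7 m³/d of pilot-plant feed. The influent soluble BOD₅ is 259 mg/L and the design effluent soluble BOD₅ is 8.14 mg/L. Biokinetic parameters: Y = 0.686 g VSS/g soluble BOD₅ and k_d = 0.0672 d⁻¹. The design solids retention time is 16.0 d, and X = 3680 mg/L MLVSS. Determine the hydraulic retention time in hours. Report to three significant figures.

τ ≈ 8.65 h

Rearranging the biomass balance for a CMAS with decay, V = Y·Q·ΔS·θ_c / [X·(1+k_d θ_c)] = 0.686 × 21.7 × (259 − 8.14) × 16.0 / [3680 × (1 + 0.0672 × 16.0)] = 5.97×10^4 / 7637 = 7.824 m³.
Hydraulic retention time τ = V/Q = 7.824 / 21.7 = 0.3606 d = 8.653 h.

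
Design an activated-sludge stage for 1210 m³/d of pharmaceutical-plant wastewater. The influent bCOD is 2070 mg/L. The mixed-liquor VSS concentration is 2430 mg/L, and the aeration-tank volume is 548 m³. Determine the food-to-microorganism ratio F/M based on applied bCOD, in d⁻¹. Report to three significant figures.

Food-to-microorganism ratio F/M = Q S₀ / (V X) = 1210 × 2070 / (548.0 × 2430) = 1.881 d⁻¹.

F/M ≈ 1.88 d⁻¹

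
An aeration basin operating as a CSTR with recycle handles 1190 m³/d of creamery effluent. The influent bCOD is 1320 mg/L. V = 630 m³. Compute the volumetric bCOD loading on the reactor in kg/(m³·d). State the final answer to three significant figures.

L_v ≈ 2.49 kg bCOD/(m³·d)

Applied bCOD load per unit volume = Q·S₀/V = (1190 × 1320/1000)/630.0 = 2.493 kg bCOD·m⁻³·d⁻¹.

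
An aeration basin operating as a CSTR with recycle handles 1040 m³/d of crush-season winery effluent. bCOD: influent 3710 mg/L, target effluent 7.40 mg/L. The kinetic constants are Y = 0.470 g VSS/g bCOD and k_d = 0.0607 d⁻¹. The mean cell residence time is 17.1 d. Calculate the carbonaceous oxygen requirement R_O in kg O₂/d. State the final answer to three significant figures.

R_O ≈ 2590 kg O₂/d

Y_obs = Y / (1 + k_d θ_c) = 0.470 / (1 + 0.0607 × 17.1) = 0.470 / 2.038 = 0.2306.
Q·(S₀ − S) = 1040 × (3710 − 7.40) × 10⁻³ = 3851 kg/d removed.
Net sludge production P_X = 0.2306 × 3851 = 888.1 kg VSS/d.
Carbonaceous O₂ demand = substrate oxidised − cell-mass equivalent = 3851 − 1.42 × 888.1 = 2590 kg O₂/d.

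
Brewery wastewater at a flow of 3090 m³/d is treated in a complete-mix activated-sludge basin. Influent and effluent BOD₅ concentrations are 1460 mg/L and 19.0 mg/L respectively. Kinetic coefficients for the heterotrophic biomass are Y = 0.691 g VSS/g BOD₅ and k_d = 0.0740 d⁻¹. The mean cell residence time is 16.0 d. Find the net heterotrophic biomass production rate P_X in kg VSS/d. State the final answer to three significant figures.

P_X ≈ 1410 kg VSS/d

Correct the yield for decay: Y_obs = Y/(1 + k_d θ_c) = 0.691 / (1 + 0.0740 × 16.0) = 0.691 / 2.184 = 0.3164.
ΔS = 1460 − 19.0 = 1441 mg/L, so the substrate removal rate is 3090 × 1441/1000 = 4453 kg BOD₅/d.
P_X = Y_obs · Q(S₀ − S) = 0.3164 × 4453 = 1409 kg VSS/d.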